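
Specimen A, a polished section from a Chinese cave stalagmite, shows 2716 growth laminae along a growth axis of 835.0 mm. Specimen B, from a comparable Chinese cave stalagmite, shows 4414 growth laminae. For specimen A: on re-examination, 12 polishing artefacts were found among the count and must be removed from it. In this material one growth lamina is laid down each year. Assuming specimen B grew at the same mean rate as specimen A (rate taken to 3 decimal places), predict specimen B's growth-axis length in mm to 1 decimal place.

1363.9 mm

Specimen A: correcting the raw count gives 2716 − 12 = 2704 true growth laminae.
A: Mean rate = 835.0 mm / 2704 years ≈ 0.309 mm/yr.
For B, 0.309 mm/year × 4414 years = 1363.9 mm.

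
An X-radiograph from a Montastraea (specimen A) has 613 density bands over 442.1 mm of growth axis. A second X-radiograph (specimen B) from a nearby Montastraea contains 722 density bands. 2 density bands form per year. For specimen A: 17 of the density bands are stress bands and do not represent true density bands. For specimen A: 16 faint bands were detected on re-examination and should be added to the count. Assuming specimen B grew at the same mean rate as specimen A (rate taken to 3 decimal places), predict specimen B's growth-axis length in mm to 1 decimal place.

Specimen A: adjusted count: 613 − 17 + 16 = 612 density bands.
Specimen A: 612 density bands at 2 per year is 612 / 2 = 306 years.
A: 442.1 mm over 306 years gives 442.1 / 306 ≈ 1.445 mm per year.
Specimen B: 722 density bands at 2 per year is 722 / 2 = 361 years. For B, 1.445 mm/year × 361 years = 521.6 mm.

521.6 mm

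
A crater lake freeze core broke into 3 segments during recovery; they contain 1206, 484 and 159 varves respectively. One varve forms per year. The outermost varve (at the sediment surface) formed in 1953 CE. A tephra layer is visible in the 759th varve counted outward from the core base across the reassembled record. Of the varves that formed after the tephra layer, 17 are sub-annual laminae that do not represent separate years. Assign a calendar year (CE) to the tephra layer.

Total varves = 1206 + 484 + 159 = 1849.
1849 − 759 = 1090 varves lie beyond the tephra layer toward the sediment surface.
Excluding 17 false varves: 1090 − 17 = 1073.
1953 − 1073 = 880 CE.

880 CE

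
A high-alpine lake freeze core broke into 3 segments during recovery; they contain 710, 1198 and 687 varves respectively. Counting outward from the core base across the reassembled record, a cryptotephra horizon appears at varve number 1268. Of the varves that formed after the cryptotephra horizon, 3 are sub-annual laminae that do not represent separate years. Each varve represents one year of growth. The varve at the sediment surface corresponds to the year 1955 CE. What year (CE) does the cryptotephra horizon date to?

631 CE

Total varves = 710 + 1198 + 687 = 2595.
2595 − 1268 = 1327 varves lie beyond the cryptotephra horizon toward the sediment surface.
Excluding 3 false varves: 1327 − 3 = 1324.
1955 − 1324 = 631 CE.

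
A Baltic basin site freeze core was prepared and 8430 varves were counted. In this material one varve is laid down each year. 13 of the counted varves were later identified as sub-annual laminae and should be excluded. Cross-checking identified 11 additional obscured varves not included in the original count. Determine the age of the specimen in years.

After corrections the count is 8430 − 13 + 11 = 8428 varves.
At one varve per year, that is 8428 years.

8428 years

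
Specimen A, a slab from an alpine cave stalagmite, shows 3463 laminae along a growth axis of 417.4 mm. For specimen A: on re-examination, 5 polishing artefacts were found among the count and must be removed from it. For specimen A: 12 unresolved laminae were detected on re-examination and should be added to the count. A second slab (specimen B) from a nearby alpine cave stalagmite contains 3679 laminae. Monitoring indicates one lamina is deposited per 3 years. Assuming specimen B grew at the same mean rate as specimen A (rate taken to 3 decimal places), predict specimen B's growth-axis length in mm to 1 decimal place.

Specimen A: true lamina count = 3463 − 5 + 12 = 3470.
Specimen A: 3470 laminae at 3 years each span 3470 × 3 = 10410 years.
A: Extension rate ≈ 417.4 / 10410 = 0.040 mm per year.
Specimen B: at 3 years per lamina, 3679 × 3 = 11037 years. B's length ≈ 0.040 × 11037 = 441.5 mm.

441.5 mm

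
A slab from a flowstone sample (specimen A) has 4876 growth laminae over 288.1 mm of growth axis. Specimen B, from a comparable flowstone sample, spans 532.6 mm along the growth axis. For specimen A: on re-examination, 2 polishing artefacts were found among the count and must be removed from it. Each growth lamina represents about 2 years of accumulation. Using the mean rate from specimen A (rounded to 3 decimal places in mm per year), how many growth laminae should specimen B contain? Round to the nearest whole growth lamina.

8877 growth laminae

Specimen A: after corrections the count is 4876 − 2 = 4874 growth laminae.
Specimen A: multiplying by 2 years per growth lamina: 4874 × 2 = 9748 years.
A: 288.1 mm over 9748 years gives 288.1 / 9748 ≈ 0.030 mm/yr.
For B, 532.6 / 0.030 = 17753.33 years; at 2 years per growth lamina that is 17753.33 / 2 ≈ 8877 growth laminae.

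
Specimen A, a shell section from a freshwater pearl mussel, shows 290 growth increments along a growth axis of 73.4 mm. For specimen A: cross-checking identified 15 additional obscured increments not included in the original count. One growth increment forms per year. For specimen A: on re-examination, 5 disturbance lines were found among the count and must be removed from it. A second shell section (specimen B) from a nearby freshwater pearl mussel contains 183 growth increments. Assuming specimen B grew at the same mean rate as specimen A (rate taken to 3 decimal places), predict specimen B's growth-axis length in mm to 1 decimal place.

44.8 mm

Specimen A: after corrections the count is 290 − 5 + 15 = 300 growth increments.
A: Extension rate ≈ 73.4 / 300 = 0.245 mm/year.
Length of B = 0.245 × 183 = 44.8 mm.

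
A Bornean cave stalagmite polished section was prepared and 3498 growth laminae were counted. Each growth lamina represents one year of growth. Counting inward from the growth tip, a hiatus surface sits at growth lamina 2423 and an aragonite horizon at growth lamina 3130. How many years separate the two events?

Separation: 3130 − 2423 = 707 growth laminae.
At one growth lamina per year, 707 years elapsed between them.

707 years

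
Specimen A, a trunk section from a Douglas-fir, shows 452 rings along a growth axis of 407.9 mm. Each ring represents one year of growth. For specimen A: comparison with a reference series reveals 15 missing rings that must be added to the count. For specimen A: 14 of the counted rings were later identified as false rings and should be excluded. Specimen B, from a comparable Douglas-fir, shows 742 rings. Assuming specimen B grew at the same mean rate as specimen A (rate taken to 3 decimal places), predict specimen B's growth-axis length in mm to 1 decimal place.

Specimen A: adjusted count: 452 − 14 + 15 = 453 rings.
A: Extension rate ≈ 407.9 / 453 = 0.900 mm per year.
B's length ≈ 0.900 × 742 = 667.8 mm.

667.8 mm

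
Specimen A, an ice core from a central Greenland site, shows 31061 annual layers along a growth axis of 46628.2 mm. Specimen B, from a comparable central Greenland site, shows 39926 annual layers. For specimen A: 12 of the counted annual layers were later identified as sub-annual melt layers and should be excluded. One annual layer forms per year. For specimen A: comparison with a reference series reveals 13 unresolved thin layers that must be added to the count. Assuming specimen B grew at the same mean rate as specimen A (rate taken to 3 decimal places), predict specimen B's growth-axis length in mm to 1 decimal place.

Specimen A: adjusted count: 31061 − 12 + 13 = 31062 annual layers.
A: Extension rate ≈ 46628.2 / 31062 = 1.501 mm/year.
B's length ≈ 1.501 × 39926 = 59928.9 mm.

59928.9 mm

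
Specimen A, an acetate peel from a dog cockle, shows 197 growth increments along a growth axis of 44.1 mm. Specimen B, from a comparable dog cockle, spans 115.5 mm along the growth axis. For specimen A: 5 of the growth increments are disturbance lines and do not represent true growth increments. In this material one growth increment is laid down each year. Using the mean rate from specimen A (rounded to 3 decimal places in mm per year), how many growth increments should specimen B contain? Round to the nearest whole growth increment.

502 growth increments

Specimen A: adjusted count: 197 − 5 = 192 growth increments.
A: Mean rate = 44.1 mm / 192 years ≈ 0.230 mm/year.
B spans 115.5 / 0.230 = 502.17 years ≈ 502 growth increments.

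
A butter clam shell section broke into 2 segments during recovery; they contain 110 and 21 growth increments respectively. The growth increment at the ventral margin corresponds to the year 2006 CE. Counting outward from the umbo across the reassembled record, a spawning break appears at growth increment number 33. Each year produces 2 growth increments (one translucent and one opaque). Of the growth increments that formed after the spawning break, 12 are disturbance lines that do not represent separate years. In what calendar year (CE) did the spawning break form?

1963 CE

Total growth increments = 110 + 21 = 131.
Between growth increment 33 and the ventral margin there are 131 − 33 = 98 growth increments.
Excluding 12 false growth increments: 98 − 12 = 86.
86 growth increments at 2 per year is 86 / 2 = 43 years.
2006 − 43 = 1963 CE.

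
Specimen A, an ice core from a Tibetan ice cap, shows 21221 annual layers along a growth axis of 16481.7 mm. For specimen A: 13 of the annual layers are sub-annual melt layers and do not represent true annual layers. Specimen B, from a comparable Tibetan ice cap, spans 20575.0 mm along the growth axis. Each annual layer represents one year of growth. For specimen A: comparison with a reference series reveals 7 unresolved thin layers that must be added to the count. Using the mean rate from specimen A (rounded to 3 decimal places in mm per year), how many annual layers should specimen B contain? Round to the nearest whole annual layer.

Specimen A: correcting the raw count gives 21221 − 13 + 7 = 21215 true annual layers.
A: 16481.7 mm over 21215 years gives 16481.7 / 21215 ≈ 0.777 mm/year.
For B, 20575.0 / 0.777 = 26480.05 years ≈ 26480 annual layers.

26480 annual layers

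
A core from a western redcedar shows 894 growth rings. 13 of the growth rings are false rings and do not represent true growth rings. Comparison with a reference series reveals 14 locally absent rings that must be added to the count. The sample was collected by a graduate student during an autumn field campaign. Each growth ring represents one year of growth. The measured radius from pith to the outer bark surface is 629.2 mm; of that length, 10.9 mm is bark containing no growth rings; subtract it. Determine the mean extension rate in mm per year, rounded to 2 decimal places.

0.69 mm per year

After corrections the count is 894 − 13 + 14 = 895 growth rings.
The growth record spans 629.2 − 10.9 = 618.3 mm.
Mean rate = 618.3 mm / 895 years ≈ 0.69 mm per year.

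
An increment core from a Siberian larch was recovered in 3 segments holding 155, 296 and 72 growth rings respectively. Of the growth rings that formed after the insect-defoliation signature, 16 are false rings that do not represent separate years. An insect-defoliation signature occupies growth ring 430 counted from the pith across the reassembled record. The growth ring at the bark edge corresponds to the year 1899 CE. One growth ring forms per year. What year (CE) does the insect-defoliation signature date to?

1822 CE

Total growth rings = 155 + 296 + 72 = 523.
Between growth ring 430 and the bark edge there are 523 − 430 = 93 growth rings.
Excluding 16 false growth rings: 93 − 16 = 77.
Counting back 77 years from 1899 CE places the insect-defoliation signature in 1899 − 77 = 1822 CE.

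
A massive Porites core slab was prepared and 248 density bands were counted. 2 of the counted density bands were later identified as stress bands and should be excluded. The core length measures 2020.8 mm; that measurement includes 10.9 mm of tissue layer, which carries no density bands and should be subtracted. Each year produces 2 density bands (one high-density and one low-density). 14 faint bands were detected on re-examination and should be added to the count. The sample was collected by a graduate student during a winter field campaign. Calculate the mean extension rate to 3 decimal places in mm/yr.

True density band count = 248 − 2 + 14 = 260.
260 density bands at 2 per year is 260 / 2 = 130 years.
Removing the 10.9 mm offcut leaves 2020.8 − 10.9 = 2009.9 mm.
Extension rate ≈ 2009.9 / 130 = 15.461 mm/yr.

15.461 mm/yr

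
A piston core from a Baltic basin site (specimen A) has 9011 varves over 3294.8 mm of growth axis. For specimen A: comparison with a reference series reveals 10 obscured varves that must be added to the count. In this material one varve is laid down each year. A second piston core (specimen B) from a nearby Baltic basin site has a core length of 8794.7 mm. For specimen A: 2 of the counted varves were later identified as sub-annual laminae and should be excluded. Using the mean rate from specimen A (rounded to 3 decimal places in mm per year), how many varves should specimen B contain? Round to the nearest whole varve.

Specimen A: adjusted count: 9011 − 2 + 10 = 9019 varves.
A: Extension rate ≈ 3294.8 / 9019 = 0.365 mm/yr.
B spans 8794.7 / 0.365 = 24095.07 years ≈ 24095 varves.

24095 varves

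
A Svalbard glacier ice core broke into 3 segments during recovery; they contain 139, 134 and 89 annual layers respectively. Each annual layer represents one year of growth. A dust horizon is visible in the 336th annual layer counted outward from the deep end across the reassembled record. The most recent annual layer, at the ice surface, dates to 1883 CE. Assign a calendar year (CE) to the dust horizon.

1857 CE

Total annual layers = 139 + 134 + 89 = 362.
Between annual layer 336 and the ice surface there are 362 − 336 = 26 annual layers.
1883 − 26 = 1857 CE.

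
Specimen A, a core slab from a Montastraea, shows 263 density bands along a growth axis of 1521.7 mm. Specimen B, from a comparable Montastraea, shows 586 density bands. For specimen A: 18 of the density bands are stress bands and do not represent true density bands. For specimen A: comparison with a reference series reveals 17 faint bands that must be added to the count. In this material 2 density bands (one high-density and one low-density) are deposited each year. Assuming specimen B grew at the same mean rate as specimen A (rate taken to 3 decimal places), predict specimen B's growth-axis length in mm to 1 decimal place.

3403.5 mm

Specimen A: correcting the raw count gives 263 − 18 + 17 = 262 true density bands.
Specimen A: dividing by 2 density bands per year: 262 / 2 = 131 years.
A: Extension rate ≈ 1521.7 / 131 = 11.616 mm/year.
Specimen B: 586 density bands at 2 per year is 586 / 2 = 293 years. Length of B = 11.616 × 293 = 3403.5 mm.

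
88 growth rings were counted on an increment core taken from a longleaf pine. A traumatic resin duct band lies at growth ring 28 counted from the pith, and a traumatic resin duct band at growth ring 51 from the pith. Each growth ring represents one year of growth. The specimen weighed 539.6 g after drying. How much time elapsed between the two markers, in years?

23 years

Separation: 51 − 28 = 23 growth rings.
At one growth ring per year, 23 years elapsed between them.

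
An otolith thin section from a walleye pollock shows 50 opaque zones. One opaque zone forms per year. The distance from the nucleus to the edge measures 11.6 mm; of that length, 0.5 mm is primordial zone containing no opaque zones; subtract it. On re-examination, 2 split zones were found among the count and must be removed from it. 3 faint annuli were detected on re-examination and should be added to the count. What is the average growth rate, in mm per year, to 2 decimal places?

True opaque zone count = 50 − 2 + 3 = 51.
Removing the 0.5 mm offcut leaves 11.6 − 0.5 = 11.1 mm.
Mean rate = 11.1 mm / 51 years ≈ 0.22 mm per year.

0.22 mm per year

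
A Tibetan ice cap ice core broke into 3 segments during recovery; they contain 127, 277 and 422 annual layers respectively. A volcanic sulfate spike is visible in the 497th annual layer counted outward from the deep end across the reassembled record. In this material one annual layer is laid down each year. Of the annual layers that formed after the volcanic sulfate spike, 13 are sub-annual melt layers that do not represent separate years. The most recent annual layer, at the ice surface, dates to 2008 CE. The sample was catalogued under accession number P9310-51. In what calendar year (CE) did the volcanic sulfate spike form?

Total annual layers = 127 + 277 + 422 = 826.
The volcanic sulfate spike sits at annual layer 497 from the deep end, so 826 − 497 = 329 annual layers formed after it.
Removing the 13 false annual layers leaves 329 − 13 = 316 true annual layers beyond the volcanic sulfate spike.
2008 − 316 = 1692 CE.

1692 CE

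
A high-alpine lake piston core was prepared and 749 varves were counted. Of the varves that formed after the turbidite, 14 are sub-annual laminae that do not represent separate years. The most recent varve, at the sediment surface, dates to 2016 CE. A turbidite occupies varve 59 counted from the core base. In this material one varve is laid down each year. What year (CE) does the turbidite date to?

1340 CE

The turbidite sits at varve 59 from the core base, so 749 − 59 = 690 varves formed after it.
Excluding 14 false varves: 690 − 14 = 676.
The varve at the sediment surface is 2016 CE, so the turbidite dates to 2016 − 676 = 1340 CE.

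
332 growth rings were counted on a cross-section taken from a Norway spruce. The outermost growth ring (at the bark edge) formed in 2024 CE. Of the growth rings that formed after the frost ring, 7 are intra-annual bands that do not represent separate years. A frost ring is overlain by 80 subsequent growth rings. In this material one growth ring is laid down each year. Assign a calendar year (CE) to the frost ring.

80 growth rings formed after the frost ring.
Excluding 7 false growth rings: 80 − 7 = 73.
2024 − 73 = 1951 CE.

1951 CE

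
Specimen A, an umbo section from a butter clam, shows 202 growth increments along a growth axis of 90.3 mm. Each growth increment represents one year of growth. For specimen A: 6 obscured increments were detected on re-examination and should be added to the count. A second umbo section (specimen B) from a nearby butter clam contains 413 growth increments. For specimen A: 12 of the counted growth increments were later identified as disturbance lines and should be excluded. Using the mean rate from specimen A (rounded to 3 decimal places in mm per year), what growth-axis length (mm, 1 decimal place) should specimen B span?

190.4 mm

Specimen A: correcting the raw count gives 202 − 12 + 6 = 196 true growth increments.
A: 90.3 mm over 196 years gives 90.3 / 196 ≈ 0.461 mm/yr.
Length of B = 0.461 × 413 = 190.4 mm.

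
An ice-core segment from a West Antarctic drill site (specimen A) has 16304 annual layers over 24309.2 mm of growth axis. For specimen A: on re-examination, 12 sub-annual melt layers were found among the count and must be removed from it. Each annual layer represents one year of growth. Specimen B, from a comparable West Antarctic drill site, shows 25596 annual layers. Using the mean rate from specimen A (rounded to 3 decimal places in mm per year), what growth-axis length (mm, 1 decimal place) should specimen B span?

38189.2 mm

Specimen A: correcting the raw count gives 16304 − 12 = 16292 true annual layers.
A: Extension rate ≈ 24309.2 / 16292 = 1.492 mm per year.
Length of B = 1.492 × 25596 = 38189.2 mm.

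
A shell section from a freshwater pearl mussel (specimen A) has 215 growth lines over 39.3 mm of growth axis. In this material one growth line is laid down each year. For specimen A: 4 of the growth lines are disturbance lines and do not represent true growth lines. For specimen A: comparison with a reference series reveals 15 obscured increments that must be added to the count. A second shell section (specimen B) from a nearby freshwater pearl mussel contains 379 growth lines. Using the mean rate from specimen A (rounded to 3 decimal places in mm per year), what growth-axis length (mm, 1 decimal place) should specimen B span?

65.9 mm

Specimen A: correcting the raw count gives 215 − 4 + 15 = 226 true growth lines.
A: Extension rate ≈ 39.3 / 226 = 0.174 mm/yr.
Length of B = 0.174 × 379 = 65.9 mm.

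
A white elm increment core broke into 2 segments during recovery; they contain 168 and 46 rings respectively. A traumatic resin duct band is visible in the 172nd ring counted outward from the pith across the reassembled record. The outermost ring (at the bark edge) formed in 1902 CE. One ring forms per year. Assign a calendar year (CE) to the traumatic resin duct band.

1860 CE

Total rings = 168 + 46 = 214.
Between ring 172 and the bark edge there are 214 − 172 = 42 rings.
1902 − 42 = 1860 CE.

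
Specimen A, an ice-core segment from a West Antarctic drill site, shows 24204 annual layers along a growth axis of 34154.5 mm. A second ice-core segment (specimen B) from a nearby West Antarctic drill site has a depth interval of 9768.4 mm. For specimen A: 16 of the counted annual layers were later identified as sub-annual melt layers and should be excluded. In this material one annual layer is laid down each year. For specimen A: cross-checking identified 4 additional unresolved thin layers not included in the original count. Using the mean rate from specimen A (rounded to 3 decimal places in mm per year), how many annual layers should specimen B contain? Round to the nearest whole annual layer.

Specimen A: adjusted count: 24204 − 16 + 4 = 24192 annual layers.
A: Extension rate ≈ 34154.5 / 24192 = 1.412 mm/year.
Specimen B: 9768.4 mm / 1.412 mm per year = 6918.13 years ≈ 6918 annual layers.

6918 annual layers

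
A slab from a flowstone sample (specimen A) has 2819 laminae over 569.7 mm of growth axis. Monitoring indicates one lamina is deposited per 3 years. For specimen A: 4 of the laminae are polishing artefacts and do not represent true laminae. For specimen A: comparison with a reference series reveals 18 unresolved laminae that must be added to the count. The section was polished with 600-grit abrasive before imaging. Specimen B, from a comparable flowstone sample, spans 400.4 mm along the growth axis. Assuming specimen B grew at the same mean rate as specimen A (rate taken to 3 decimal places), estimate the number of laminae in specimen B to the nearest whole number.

1992 laminae

Specimen A: adjusted count: 2819 − 4 + 18 = 2833 laminae.
Specimen A: at 3 years per lamina, 2833 × 3 = 8499 years.
A: Extension rate ≈ 569.7 / 8499 = 0.067 mm/yr.
For B, 400.4 / 0.067 = 5976.12 years; at 3 years per lamina that is 5976.12 / 3 ≈ 1992 laminae.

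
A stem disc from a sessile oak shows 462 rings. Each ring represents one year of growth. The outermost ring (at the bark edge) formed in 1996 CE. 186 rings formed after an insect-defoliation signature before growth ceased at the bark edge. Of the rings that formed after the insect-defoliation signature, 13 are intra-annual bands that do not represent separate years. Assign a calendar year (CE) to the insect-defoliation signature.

1823 CE

186 rings post-date the insect-defoliation signature.
Excluding 13 false rings: 186 − 13 = 173.
1996 − 173 = 1823 CE.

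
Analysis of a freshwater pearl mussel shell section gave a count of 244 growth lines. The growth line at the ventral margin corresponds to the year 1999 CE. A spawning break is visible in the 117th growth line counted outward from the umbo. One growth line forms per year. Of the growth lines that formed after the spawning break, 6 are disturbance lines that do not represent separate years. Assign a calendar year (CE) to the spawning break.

244 − 117 = 127 growth lines lie beyond the spawning break toward the ventral margin.
127 − 6 false = 121 true growth lines after the spawning break.
1999 − 121 = 1878 CE.

1878 CE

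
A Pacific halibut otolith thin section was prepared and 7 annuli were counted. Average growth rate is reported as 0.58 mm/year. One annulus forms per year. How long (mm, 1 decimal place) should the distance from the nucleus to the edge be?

4.1 mm

The record spans 7 years at 0.58 mm per year.
Predicted length = 0.58 mm/year × 7 years = 4.1 mm.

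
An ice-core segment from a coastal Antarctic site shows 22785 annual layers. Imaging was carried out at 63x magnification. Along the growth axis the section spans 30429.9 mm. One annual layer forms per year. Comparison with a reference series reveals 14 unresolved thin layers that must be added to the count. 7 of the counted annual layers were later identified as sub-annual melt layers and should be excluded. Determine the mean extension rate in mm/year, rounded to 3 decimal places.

True annual layer count = 22785 − 7 + 14 = 22792.
Extension rate ≈ 30429.9 / 22792 = 1.335 mm/year.

1.335 mm/year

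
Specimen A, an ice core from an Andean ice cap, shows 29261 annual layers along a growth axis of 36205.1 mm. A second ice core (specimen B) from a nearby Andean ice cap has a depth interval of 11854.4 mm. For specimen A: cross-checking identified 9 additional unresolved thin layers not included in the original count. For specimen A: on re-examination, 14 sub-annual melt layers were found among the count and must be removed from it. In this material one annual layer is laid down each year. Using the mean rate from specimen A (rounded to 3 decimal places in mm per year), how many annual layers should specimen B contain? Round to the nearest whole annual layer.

Specimen A: true annual layer count = 29261 − 14 + 9 = 29256.
A: Mean rate = 36205.1 mm / 29256 years ≈ 1.238 mm/yr.
For B, 11854.4 / 1.238 = 9575.44 years ≈ 9575 annual layers.

9575 annual layers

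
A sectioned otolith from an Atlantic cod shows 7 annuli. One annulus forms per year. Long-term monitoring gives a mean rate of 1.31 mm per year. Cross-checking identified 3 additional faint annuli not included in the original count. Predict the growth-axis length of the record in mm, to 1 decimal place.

Adjusted count: 7 + 3 = 10 annuli.
Predicted length = 1.31 mm/year × 10 years = 13.1 mm.

13.1 mm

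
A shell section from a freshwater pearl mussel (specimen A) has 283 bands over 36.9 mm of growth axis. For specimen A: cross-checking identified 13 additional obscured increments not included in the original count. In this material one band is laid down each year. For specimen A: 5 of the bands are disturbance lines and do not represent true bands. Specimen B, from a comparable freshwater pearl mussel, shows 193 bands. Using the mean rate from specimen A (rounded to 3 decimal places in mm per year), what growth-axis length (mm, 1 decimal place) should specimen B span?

24.5 mm

Specimen A: adjusted count: 283 − 5 + 13 = 291 bands.
A: Extension rate ≈ 36.9 / 291 = 0.127 mm/yr.
Length of B = 0.127 × 193 = 24.5 mm.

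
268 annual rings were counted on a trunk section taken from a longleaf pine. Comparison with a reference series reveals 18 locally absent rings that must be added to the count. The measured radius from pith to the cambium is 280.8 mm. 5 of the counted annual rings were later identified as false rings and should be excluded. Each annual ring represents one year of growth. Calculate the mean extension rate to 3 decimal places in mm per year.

0.999 mm per year

Adjusted count: 268 − 5 + 18 = 281 annual rings.
Extension rate ≈ 280.8 / 281 = 0.999 mm per year.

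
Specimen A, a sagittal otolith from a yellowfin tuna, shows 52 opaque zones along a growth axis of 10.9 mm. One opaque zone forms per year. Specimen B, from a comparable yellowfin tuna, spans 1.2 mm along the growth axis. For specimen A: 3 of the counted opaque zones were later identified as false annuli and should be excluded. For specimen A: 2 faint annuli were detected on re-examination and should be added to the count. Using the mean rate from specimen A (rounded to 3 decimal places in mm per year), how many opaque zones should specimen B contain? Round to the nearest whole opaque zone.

Specimen A: adjusted count: 52 − 3 + 2 = 51 opaque zones.
A: Mean rate = 10.9 mm / 51 years ≈ 0.214 mm/yr.
Specimen B: 1.2 mm / 0.214 mm per year = 5.61 years ≈ 6 opaque zones.

6 opaque zones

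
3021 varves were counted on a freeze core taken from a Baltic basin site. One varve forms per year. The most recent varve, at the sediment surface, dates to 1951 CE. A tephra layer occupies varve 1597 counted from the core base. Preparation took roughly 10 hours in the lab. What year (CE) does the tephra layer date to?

527 CE

3021 − 1597 = 1424 varves lie beyond the tephra layer toward the sediment surface.
The varve at the sediment surface is 1951 CE, so the tephra layer dates to 1951 − 1424 = 527 CE.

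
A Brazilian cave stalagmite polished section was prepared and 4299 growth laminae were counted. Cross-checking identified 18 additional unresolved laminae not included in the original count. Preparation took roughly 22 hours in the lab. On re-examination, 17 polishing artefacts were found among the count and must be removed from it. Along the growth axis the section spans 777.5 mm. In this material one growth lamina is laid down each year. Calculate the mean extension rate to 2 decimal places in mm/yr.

After corrections the count is 4299 − 17 + 18 = 4300 growth laminae.
Extension rate ≈ 777.5 / 4300 = 0.18 mm/yr.

0.18 mm/yr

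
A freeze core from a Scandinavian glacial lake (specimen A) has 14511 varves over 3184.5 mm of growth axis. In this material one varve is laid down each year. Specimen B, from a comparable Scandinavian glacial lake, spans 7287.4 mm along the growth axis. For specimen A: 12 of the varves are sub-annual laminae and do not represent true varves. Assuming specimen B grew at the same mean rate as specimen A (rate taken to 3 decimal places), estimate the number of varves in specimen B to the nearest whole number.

Specimen A: correcting the raw count gives 14511 − 12 = 14499 true varves.
A: Extension rate ≈ 3184.5 / 14499 = 0.220 mm/year.
For B, 7287.4 / 0.220 = 33124.55 years ≈ 33125 varves.

33125 varves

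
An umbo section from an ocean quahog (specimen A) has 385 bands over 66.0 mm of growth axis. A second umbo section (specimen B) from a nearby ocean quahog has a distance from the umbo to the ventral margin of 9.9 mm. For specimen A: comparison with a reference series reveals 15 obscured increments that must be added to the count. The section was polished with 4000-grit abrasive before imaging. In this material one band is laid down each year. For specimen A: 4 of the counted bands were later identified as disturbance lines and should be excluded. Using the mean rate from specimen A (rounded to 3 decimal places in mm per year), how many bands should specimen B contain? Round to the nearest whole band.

59 bands

Specimen A: after corrections the count is 385 − 4 + 15 = 396 bands.
A: Mean rate = 66.0 mm / 396 years ≈ 0.167 mm/yr.
For B, 9.9 / 0.167 = 59.28 years ≈ 59 bands.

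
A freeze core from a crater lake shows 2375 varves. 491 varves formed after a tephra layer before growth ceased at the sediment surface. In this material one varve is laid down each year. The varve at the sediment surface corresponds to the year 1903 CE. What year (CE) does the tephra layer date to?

There are 491 varves younger than the tephra layer.
Counting back 491 years from 1903 CE places the tephra layer in 1903 − 491 = 1412 CE.

1412 CE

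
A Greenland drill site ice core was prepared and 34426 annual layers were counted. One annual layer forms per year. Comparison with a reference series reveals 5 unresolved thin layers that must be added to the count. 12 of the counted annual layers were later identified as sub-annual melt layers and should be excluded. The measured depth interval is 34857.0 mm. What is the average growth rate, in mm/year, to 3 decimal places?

True annual layer count = 34426 − 12 + 5 = 34419.
Extension rate ≈ 34857.0 / 34419 = 1.013 mm/year.

1.013 mm/year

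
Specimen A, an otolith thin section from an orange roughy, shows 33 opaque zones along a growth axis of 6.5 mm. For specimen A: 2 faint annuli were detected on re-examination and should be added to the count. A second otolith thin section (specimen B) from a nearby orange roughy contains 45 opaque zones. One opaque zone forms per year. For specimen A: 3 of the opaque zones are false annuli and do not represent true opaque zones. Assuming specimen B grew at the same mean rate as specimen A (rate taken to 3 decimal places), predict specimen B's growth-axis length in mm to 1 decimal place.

9.1 mm

Specimen A: after corrections the count is 33 − 3 + 2 = 32 opaque zones.
A: 6.5 mm over 32 years gives 6.5 / 32 ≈ 0.203 mm/yr.
For B, 0.203 mm/year × 45 years = 9.1 mm.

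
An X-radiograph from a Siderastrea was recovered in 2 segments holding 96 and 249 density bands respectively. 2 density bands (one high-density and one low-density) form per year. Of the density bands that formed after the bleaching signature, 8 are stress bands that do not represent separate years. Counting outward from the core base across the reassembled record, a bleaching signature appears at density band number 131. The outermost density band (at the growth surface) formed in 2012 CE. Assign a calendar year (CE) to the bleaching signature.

Total density bands = 96 + 249 = 345.
Between density band 131 and the growth surface there are 345 − 131 = 214 density bands.
214 − 8 false = 206 true density bands after the bleaching signature.
With 2 density bands per year, 206 / 2 = 103 years.
2012 − 103 = 1909 CE.

1909 CE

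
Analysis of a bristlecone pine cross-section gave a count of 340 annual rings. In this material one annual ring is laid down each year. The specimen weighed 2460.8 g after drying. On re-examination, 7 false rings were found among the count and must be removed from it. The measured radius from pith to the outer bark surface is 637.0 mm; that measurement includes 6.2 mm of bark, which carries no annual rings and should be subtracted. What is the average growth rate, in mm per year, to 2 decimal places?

1.89 mm per year

True annual ring count = 340 − 7 = 333.
Removing the 6.2 mm offcut leaves 637.0 − 6.2 = 630.8 mm.
Extension rate ≈ 630.8 / 333 = 1.89 mm per year.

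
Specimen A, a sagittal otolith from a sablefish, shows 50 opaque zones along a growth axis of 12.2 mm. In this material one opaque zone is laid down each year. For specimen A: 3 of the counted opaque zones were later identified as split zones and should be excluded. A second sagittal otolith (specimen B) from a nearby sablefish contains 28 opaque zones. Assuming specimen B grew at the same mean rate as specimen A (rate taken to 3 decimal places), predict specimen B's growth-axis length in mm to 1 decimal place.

Specimen A: true opaque zone count = 50 − 3 = 47.
A: 12.2 mm over 47 years gives 12.2 / 47 ≈ 0.260 mm per year.
For B, 0.260 mm/year × 28 years = 7.3 mm.

7.3 mm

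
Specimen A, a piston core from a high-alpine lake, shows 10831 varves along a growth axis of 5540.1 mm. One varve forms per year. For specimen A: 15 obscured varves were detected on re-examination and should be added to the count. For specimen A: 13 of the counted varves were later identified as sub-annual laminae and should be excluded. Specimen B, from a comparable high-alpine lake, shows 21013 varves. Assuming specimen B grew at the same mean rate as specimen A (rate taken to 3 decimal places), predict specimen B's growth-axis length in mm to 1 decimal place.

10737.6 mm

Specimen A: adjusted count: 10831 − 13 + 15 = 10833 varves.
A: Extension rate ≈ 5540.1 / 10833 = 0.511 mm/year.
Length of B = 0.511 × 21013 = 10737.6 mm.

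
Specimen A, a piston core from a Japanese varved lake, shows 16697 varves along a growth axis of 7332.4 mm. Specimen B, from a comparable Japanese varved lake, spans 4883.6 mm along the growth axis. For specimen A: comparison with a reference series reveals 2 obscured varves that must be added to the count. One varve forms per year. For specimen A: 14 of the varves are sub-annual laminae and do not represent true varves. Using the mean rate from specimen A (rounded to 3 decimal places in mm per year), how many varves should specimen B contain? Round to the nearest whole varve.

Specimen A: true varve count = 16697 − 14 + 2 = 16685.
A: 7332.4 mm over 16685 years gives 7332.4 / 16685 ≈ 0.439 mm/yr.
For B, 4883.6 / 0.439 = 11124.37 years ≈ 11124 varves.

11124 varves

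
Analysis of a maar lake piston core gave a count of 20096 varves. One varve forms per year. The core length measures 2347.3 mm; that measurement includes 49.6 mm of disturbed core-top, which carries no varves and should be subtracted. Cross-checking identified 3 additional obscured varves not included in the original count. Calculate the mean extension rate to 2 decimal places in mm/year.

Adjusted count: 20096 + 3 = 20099 varves.
Net length = 2347.3 − 49.6 = 2297.7 mm.
2297.7 mm over 20099 years gives 2297.7 / 20099 ≈ 0.11 mm/year.

0.11 mm/year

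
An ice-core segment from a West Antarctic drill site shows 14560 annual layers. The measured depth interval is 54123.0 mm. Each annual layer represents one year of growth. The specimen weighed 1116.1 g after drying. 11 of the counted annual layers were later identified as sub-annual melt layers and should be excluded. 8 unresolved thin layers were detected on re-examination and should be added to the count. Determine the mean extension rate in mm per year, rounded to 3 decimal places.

True annual layer count = 14560 − 11 + 8 = 14557.
Mean rate = 54123.0 mm / 14557 years ≈ 3.718 mm per year.

3.718 mm per year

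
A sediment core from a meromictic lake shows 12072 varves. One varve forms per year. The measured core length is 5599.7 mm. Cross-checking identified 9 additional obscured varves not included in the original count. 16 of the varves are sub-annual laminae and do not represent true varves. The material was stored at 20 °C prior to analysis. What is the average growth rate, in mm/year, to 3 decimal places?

After corrections the count is 12072 − 16 + 9 = 12065 varves.
5599.7 mm over 12065 years gives 5599.7 / 12065 ≈ 0.464 mm/year.

0.464 mm/year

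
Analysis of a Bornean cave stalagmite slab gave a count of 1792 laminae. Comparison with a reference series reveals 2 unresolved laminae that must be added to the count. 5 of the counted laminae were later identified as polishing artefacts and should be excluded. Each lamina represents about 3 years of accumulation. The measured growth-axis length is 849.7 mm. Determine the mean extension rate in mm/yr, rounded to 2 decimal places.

Adjusted count: 1792 − 5 + 2 = 1789 laminae.
1789 laminae at 3 years each span 1789 × 3 = 5367 years.
849.7 mm over 5367 years gives 849.7 / 5367 ≈ 0.16 mm/yr.

0.16 mm/yr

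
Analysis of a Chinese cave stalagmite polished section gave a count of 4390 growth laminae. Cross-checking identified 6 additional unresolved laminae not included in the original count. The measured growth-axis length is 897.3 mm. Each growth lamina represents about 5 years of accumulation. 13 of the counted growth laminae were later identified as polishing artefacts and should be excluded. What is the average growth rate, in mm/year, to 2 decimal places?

0.04 mm/year

Adjusted count: 4390 − 13 + 6 = 4383 growth laminae.
4383 growth laminae at 5 years each span 4383 × 5 = 21915 years.
Extension rate ≈ 897.3 / 21915 = 0.04 mm/year.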